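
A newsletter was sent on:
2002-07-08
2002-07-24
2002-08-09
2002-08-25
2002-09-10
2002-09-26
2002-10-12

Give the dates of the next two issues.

2002-10-28, 2002-11-13

The spacing is 16, 16, 16, 16, 16, 16 days — always 16 days.
2002-10-12 + 16 days = 2002-10-28.
2002-10-28 + 16 days = 2002-11-13.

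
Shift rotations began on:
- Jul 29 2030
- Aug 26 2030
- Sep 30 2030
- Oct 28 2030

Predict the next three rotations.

Nov 25 2030, Dec 30 2030, Jan 27 2031

These are Mondays with 28, 35, 28-day gaps.
Each is the final Monday of its month — Jul 29 2030 is past the 28th, so '4th Monday' doesn't fit.
November 2030 ends with Monday Nov 25 2030.
December 2030 ends with Monday Dec 30 2030.
Last Monday of January 2031: Jan 27 2031.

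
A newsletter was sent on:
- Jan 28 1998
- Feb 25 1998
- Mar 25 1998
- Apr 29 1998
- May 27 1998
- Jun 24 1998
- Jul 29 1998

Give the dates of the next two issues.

Aug 26 1998, Sep 30 1998

All Wednesdays; the gaps (28, 28, 35, 28, 28, 35) vary with month length.
This is the last Wednesday of each month.
Last Wednesday of August 1998: Aug 26 1998.
Last Wednesday of September 1998: Sep 30 1998.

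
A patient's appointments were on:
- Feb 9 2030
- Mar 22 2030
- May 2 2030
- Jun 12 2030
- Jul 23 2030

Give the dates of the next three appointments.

The spacing is 41, 41, 41, 41 days — always 41 days.
Jul 23 2030 + 41 days = Sep 2 2030.
Sep 2 2030 + 41 days = Oct 13 2030.
Oct 13 2030 + 41 days = Nov 23 2030.

Sep 2 2030, Oct 13 2030, Nov 23 2030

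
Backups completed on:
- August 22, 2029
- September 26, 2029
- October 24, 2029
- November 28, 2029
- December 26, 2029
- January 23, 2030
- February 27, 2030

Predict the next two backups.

March 27, 2030; April 24, 2030

All dates are Wednesdays, 35, 28, 35, 28, 28, 35 days apart.
Specifically, the 4th Wednesday of each month.
4th Wednesday of March 2030: March 27, 2030.
April 2030 — 4th Wednesday is April 24, 2030.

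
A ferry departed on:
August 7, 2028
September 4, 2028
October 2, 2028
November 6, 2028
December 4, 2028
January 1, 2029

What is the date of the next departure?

Gaps: 28, 28, 35, 28, 28 days — a mix of 28 and 35. Every date is a Monday.
Each is the 1st Monday of its month.
1st Monday of February 2029: February 5, 2029.

February 5, 2029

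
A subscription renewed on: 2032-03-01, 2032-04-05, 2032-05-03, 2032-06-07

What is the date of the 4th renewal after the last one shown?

2032-10-04

All dates are Mondays, 35, 28, 35 days apart.
Specifically, the 1st Monday of each month.
July 2032 — 1st Monday is 2032-07-05.
August 2032 — 1st Monday is 2032-08-02.
September 2032 — 1st Monday is 2032-09-06.
1st Monday of October 2032: 2032-10-04.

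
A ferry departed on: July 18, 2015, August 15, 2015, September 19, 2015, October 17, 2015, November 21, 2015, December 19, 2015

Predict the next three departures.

January 16, 2016; February 20, 2016; March 19, 2016

All dates are Saturdays, 28, 35, 28, 35, 28 days apart.
Specifically, the 3rd Saturday of each month.
January 2016 — 3rd Saturday is January 16, 2016.
3rd Saturday of February 2016: February 20, 2016.
March 2016 — 3rd Saturday is March 19, 2016.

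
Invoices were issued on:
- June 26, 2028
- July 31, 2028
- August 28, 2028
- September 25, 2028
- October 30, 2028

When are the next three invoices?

These are Mondays with 35, 28, 28, 35-day gaps.
Each is the final Monday of its month — July 31, 2028 is past the 28th, so '4th Monday' doesn't fit.
Last Monday of November 2028: November 27, 2028.
December 2028 ends with Monday December 25, 2028.
January 2029 ends with Monday January 29, 2029.

November 27, 2028; December 25, 2028; January 29, 2029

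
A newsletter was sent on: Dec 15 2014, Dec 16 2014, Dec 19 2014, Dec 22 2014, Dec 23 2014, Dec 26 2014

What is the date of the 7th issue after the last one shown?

Jan 12 2015

The gap pattern 1, 3, 3, 1, 3 repeats every 3 events.
These are the Mondays, Tuesdays and Fridays of each week.
The following Monday is Dec 29 2014.
Next Tuesday: Dec 30 2014.
Next Friday: Jan 2 2015.
The following Monday is Jan 5 2015.
The following Tuesday is Jan 6 2015.
The following Friday is Jan 9 2015.
Next Monday: Jan 12 2015.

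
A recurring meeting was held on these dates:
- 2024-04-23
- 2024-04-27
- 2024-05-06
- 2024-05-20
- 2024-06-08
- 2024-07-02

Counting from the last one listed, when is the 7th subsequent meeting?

The spacing grows by 5 each time: 4, 9, 14, 19, 24 days.
Next gap: 29 days. 2024-07-02 + 29 days = 2024-07-31.
Next gap: 34 days. 2024-07-31 + 34 days = 2024-09-03.
Next gap: 39 days. 2024-09-03 + 39 days = 2024-10-12.
Next gap: 44 days. 2024-10-12 + 44 days = 2024-11-25.
Next gap: 49 days. 2024-11-25 + 49 days = 2025-01-13.
Next gap: 54 days. 2025-01-13 + 54 days = 2025-03-08.
Next gap: 59 days. 2025-03-08 + 59 days = 2025-05-06.

2025-05-06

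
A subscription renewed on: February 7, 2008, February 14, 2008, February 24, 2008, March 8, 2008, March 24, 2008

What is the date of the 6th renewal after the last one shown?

Intervals are 7, 10, 13, 16 days — an arithmetic progression with common difference 3.
Next gap: 19 days. March 24, 2008 + 19 days = April 12, 2008.
Next gap: 22 days. April 12, 2008 + 22 days = May 4, 2008.
Next gap: 25 days. May 4, 2008 + 25 days = May 29, 2008.
Next gap: 28 days. May 29, 2008 + 28 days = June 26, 2008.
Next gap: 31 days. June 26, 2008 + 31 days = July 27, 2008.
Next gap: 34 days. July 27, 2008 + 34 days = August 30, 2008.

August 30, 2008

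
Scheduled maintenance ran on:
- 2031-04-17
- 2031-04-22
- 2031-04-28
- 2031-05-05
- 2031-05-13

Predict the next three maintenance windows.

Gaps: 5, 6, 7, 8 days — each gap is 1 larger than the previous one.
Next gap: 9 days. 2031-05-13 + 9 days = 2031-05-22.
Next gap: 10 days. 2031-05-22 + 10 days = 2031-06-01.
Next gap: 11 days. 2031-06-01 + 11 days = 2031-06-12.

2031-05-22, 2031-06-01, 2031-06-12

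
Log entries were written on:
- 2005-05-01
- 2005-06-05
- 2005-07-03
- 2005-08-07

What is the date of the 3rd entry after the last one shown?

These are Sundays at 28- or 35-day spacing (35, 28, 35).
The pattern: 1st Sunday of the month.
1st Sunday of September 2005: 2005-09-04.
1st Sunday of October 2005: 2005-10-02.
November 2005 — 1st Sunday is 2005-11-06.

2005-11-06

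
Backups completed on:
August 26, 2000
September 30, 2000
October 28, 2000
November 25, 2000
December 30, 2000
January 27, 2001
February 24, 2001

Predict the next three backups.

These are Saturdays with 35, 28, 28, 35, 28, 28-day gaps.
Each is the final Saturday of its month — September 30, 2000 is past the 28th, so '4th Saturday' doesn't fit.
March 2001 ends with Saturday March 31, 2001.
Last Saturday of April 2001: April 28, 2001.
Last Saturday of May 2001: May 26, 2001.

March 31, 2001; April 28, 2001; May 26, 2001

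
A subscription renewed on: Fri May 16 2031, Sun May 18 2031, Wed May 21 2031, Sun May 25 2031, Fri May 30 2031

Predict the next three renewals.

Gaps: 2, 3, 4, 5 days — each gap is 1 larger than the previous one.
Next gap: 6 days. Fri May 30 2031 + 6 days = Thu Jun 5 2031.
Next gap: 7 days. Thu Jun 5 2031 + 7 days = Thu Jun 12 2031.
Next gap: 8 days. Thu Jun 12 2031 + 8 days = Fri Jun 20 2031.

Thu Jun 5 2031, Thu Jun 12 2031, Fri Jun 20 2031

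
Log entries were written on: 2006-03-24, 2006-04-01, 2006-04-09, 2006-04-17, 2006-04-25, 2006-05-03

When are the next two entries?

Gaps between consecutive events: 8, 8, 8, 8, 8 days — a constant 8-day interval.
2006-05-03 + 8 days = 2006-05-11.
2006-05-11 + 8 days = 2006-05-19.

2006-05-11, 2006-05-19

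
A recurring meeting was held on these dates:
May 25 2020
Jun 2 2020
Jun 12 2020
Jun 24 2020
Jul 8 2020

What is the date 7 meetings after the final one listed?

The spacing grows by 2 each time: 8, 10, 12, 14 days.
Next gap: 16 days. Jul 8 2020 + 16 days = Jul 24 2020.
Next gap: 18 days. Jul 24 2020 + 18 days = Aug 11 2020.
Next gap: 20 days. Aug 11 2020 + 20 days = Aug 31 2020.
Next gap: 22 days. Aug 31 2020 + 22 days = Sep 22 2020.
Next gap: 24 days. Sep 22 2020 + 24 days = Oct 16 2020.
Next gap: 26 days. Oct 16 2020 + 26 days = Nov 11 2020.
Next gap: 28 days. Nov 11 2020 + 28 days = Dec 9 2020.

Dec 9 2020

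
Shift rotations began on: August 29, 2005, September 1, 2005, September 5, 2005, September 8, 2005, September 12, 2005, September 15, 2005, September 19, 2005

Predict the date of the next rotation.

The gap pattern 3, 4, 3, 4, 3, 4 repeats every 2 events.
These are the Mondays and Thursdays of each week.
The following Thursday is September 22, 2005.

September 22, 2005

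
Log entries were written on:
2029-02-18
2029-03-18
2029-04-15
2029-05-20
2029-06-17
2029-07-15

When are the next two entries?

2029-08-19, 2029-09-16

Gaps: 28, 28, 35, 28, 28 days — a mix of 28 and 35. Every date is a Sunday.
Each is the 3rd Sunday of its month.
August 2029 — 3rd Sunday is 2029-08-19.
3rd Sunday of September 2029: 2029-09-16.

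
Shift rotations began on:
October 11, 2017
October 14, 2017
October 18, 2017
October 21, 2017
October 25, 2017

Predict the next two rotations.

The gap pattern 3, 4, 3, 4 repeats every 2 events.
These are the Wednesdays and Saturdays of each week.
The following Saturday is October 28, 2017.
Next Wednesday: November 1, 2017.

October 28, 2017; November 1, 2017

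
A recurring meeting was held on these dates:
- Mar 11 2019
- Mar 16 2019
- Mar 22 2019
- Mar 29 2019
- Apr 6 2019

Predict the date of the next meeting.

Apr 15 2019

The spacing grows by 1 each time: 5, 6, 7, 8 days.
Next gap: 9 days. Apr 6 2019 + 9 days = Apr 15 2019.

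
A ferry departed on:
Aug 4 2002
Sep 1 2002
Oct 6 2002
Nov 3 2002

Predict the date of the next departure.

Dec 1 2002

These are Sundays at 28- or 35-day spacing (28, 35, 28).
The pattern: 1st Sunday of the month.
1st Sunday of December 2002: Dec 1 2002.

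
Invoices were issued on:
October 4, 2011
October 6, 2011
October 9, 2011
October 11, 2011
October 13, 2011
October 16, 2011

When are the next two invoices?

October 18, 2011; October 20, 2011

The gap pattern 2, 3, 2, 2, 3 repeats every 3 events.
These are the Tuesdays, Thursdays and Sundays of each week.
The following Tuesday is October 18, 2011.
The following Thursday is October 20, 2011.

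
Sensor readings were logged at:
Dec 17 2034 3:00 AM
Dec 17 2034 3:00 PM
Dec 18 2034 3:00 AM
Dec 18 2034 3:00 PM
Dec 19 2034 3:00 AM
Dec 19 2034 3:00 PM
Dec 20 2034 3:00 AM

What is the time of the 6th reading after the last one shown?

Gaps: 12, 12, 12, 12, 12, 12 hours — each event is 12 hours after the previous one.
Dec 20 2034 3:00 AM + 12 h = Dec 20 2034 3:00 PM.
Dec 20 2034 3:00 PM + 12 h = Dec 21 2034 3:00 AM.
Dec 21 2034 3:00 AM + 12 h = Dec 21 2034 3:00 PM.
Dec 21 2034 3:00 PM + 12 h = Dec 22 2034 3:00 AM.
Dec 22 2034 3:00 AM + 12 h = Dec 22 2034 3:00 PM.
Dec 22 2034 3:00 PM + 12 h = Dec 23 2034 3:00 AM.

Dec 23 2034 3:00 AM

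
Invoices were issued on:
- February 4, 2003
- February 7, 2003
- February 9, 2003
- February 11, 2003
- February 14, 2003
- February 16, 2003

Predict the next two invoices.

Gaps: 3, 2, 2, 3, 2 days — not constant, but cyclic with period 3.
The events fall on every Tuesday, Friday and Sunday.
Next Tuesday: February 18, 2003.
The following Friday is February 21, 2003.

February 18, 2003; February 21, 2003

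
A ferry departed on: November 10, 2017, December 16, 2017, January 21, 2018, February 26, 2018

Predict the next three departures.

April 3, 2018; May 9, 2018; June 14, 2018

Every event comes 36 days after the last (36, 36, 36).
February 26, 2018 + 36 days = April 3, 2018.
April 3, 2018 + 36 days = May 9, 2018.
May 9, 2018 + 36 days = June 14, 2018.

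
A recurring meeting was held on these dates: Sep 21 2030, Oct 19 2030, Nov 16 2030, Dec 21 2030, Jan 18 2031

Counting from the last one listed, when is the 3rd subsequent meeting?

Apr 19 2031

All dates are Saturdays, 28, 28, 35, 28 days apart.
Specifically, the 3rd Saturday of each month.
February 2031 — 3rd Saturday is Feb 15 2031.
3rd Saturday of March 2031: Mar 15 2031.
April 2031 — 3rd Saturday is Apr 19 2031.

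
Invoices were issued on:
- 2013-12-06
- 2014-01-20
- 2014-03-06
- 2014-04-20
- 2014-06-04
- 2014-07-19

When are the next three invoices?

The spacing is 45, 45, 45, 45, 45 days — always 45 days.
2014-07-19 + 45 days = 2014-09-02.
2014-09-02 + 45 days = 2014-10-17.
2014-10-17 + 45 days = 2014-12-01.

2014-09-02, 2014-10-17, 2014-12-01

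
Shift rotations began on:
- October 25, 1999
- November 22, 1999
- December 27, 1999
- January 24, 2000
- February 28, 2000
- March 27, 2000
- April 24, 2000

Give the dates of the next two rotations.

May 22, 2000; June 26, 2000

These are Mondays at 28- or 35-day spacing (28, 35, 28, 35, 28, 28).
The pattern: 4th Monday of the month.
4th Monday of May 2000: May 22, 2000.
June 2000 — 4th Monday is June 26, 2000.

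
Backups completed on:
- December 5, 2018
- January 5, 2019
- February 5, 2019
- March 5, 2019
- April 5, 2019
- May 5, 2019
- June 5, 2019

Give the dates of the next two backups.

July 5, 2019; August 5, 2019

Each date is the 5th; the gaps (31, 31, 28, 31, 30, 31) track the month lengths.
The rule is the 5th of each month.
Next: July 2019 → July 5, 2019.
August 2019: August 5, 2019.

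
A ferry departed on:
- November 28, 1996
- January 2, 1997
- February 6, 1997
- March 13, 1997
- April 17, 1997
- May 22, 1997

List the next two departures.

June 26, 1997; July 31, 1997

The spacing is 35, 35, 35, 35, 35 days — always 35 days.
May 22, 1997 + 35 days = June 26, 1997.
June 26, 1997 + 35 days = July 31, 1997.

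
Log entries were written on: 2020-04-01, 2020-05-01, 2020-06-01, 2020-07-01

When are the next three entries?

2020-08-01, 2020-09-01, 2020-10-01

Each date is the 1st; the gaps (30, 31, 30) track the month lengths.
The rule is the 1st of each month.
Next: August 2020 → 2020-08-01.
Next: September 2020 → 2020-09-01.
Next: October 2020 → 2020-10-01.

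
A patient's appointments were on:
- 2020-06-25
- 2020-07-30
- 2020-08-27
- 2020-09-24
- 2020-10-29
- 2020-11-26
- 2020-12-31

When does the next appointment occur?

2021-01-28

These are Thursdays with 35, 28, 28, 35, 28, 35-day gaps.
Each is the final Thursday of its month — 2020-07-30 is past the 28th, so '4th Thursday' doesn't fit.
Last Thursday of January 2021: 2021-01-28.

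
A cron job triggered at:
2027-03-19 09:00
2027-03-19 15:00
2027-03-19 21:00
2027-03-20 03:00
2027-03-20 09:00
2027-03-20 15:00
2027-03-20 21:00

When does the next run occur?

2027-03-21 03:00

Gaps: 6, 6, 6, 6, 6, 6 hours — each event is 6 hours after the previous one.
2027-03-20 21:00 + 6 h = 2027-03-21 03:00.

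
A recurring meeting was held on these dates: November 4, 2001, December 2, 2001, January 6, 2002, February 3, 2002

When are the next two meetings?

March 3, 2002; April 7, 2002

Gaps: 28, 35, 28 days — a mix of 28 and 35. Every date is a Sunday.
Each is the 1st Sunday of its month.
March 2002 — 1st Sunday is March 3, 2002.
1st Sunday of April 2002: April 7, 2002.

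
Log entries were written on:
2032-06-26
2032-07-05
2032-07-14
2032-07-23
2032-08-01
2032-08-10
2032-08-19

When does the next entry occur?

The spacing is 9, 9, 9, 9, 9, 9 days — always 9 days.
2032-08-19 + 9 days = 2032-08-28.

2032-08-28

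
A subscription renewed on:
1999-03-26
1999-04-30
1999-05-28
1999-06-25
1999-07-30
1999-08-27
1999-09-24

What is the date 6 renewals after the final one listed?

2000-03-31

All Fridays; the gaps (35, 28, 28, 35, 28, 28) vary with month length.
This is the last Friday of each month.
October 1999 ends with Friday 1999-10-29.
Last Friday of November 1999: 1999-11-26.
Last Friday of December 1999: 1999-12-31.
January 2000 ends with Friday 2000-01-28.
February 2000 ends with Friday 2000-02-25.
March 2000 ends with Friday 2000-03-31.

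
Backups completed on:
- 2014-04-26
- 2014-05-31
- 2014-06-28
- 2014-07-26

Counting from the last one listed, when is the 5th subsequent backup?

Every date is a Saturday; gaps 35, 28, 28 days.
Each is the last Saturday of its month (at least one falls on the 29th or later, ruling out '4th Saturday').
August 2014 ends with Saturday 2014-08-30.
Last Saturday of September 2014: 2014-09-27.
October 2014 ends with Saturday 2014-10-25.
November 2014 ends with Saturday 2014-11-29.
December 2014 ends with Saturday 2014-12-27.

2014-12-27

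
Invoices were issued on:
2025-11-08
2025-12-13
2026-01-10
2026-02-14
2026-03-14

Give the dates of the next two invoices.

2026-04-11, 2026-05-09

All dates are Saturdays, 35, 28, 35, 28 days apart.
Specifically, the 2nd Saturday of each month.
April 2026 — 2nd Saturday is 2026-04-11.
May 2026 — 2nd Saturday is 2026-05-09.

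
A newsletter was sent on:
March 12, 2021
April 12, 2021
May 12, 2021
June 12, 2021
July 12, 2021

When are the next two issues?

The day-of-month is always 12 (31, 30, 31, 30 days between events).
So this recurs on the 12th of each month.
August 2021: August 12, 2021.
Next: September 2021 → September 12, 2021.

August 12, 2021; September 12, 2021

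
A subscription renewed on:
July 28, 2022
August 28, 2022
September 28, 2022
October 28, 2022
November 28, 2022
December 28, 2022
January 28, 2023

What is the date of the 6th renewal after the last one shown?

July 28, 2023

Gaps: 31, 31, 30, 31, 30, 31 days — not constant. Every event is on the 28th of the month.
Pattern: the 28th of each month.
February 2023: February 28, 2023.
Next: March 2023 → March 28, 2023.
Next: April 2023 → April 28, 2023.
Next: May 2023 → May 28, 2023.
Next: June 2023 → June 28, 2023.
Next: July 2023 → July 28, 2023.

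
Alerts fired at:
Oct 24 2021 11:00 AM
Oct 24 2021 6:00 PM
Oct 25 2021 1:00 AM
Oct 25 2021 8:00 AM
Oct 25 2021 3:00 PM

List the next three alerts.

Oct 25 2021 10:00 PM, Oct 26 2021 5:00 AM, Oct 26 2021 12:00 PM

The interval is a steady 7 hours (7, 7, 7, 7).
Oct 25 2021 3:00 PM + 7 h = Oct 25 2021 10:00 PM.
Oct 25 2021 10:00 PM + 7 h = Oct 26 2021 5:00 AM.
Oct 26 2021 5:00 AM + 7 h = Oct 26 2021 12:00 PM.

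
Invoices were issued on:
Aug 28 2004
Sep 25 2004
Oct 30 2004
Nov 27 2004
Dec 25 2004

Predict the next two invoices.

Jan 29 2005, Feb 26 2005

Every date is a Saturday; gaps 28, 35, 28, 28 days.
Each is the last Saturday of its month (at least one falls on the 29th or later, ruling out '4th Saturday').
January 2005 ends with Saturday Jan 29 2005.
Last Saturday of February 2005: Feb 26 2005.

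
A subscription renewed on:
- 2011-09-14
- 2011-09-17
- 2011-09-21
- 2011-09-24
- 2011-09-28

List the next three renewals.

2011-10-01, 2011-10-05, 2011-10-08

Every event lands on a Wednesday or Saturday (gaps cycle 3, 4, 3, 4).
So the schedule is: every Wednesday and Saturday.
Next Saturday: 2011-10-01.
Next Wednesday: 2011-10-05.
The following Saturday is 2011-10-08.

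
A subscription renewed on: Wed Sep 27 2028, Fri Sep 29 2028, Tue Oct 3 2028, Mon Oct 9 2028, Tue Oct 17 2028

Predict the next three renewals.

Gaps: 2, 4, 6, 8 days — each gap is 2 larger than the previous one.
Next gap: 10 days. Tue Oct 17 2028 + 10 days = Fri Oct 27 2028.
Next gap: 12 days. Fri Oct 27 2028 + 12 days = Wed Nov 8 2028.
Next gap: 14 days. Wed Nov 8 2028 + 14 days = Wed Nov 22 2028.

Fri Oct 27 2028, Wed Nov 8 2028, Wed Nov 22 2028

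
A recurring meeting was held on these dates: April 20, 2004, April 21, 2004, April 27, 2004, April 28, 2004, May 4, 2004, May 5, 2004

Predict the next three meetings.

Gaps: 1, 6, 1, 6, 1 days — not constant, but cyclic with period 2.
The events fall on every Tuesday and Wednesday.
The following Tuesday is May 11, 2004.
The following Wednesday is May 12, 2004.
Next Tuesday: May 18, 2004.

May 11, 2004; May 12, 2004; May 18, 2004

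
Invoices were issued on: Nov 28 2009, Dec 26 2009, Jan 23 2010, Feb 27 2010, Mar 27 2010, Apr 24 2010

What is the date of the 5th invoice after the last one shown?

These are Saturdays at 28- or 35-day spacing (28, 28, 35, 28, 28).
The pattern: 4th Saturday of the month.
May 2010 — 4th Saturday is May 22 2010.
4th Saturday of June 2010: Jun 26 2010.
July 2010 — 4th Saturday is Jul 24 2010.
August 2010 — 4th Saturday is Aug 28 2010.
4th Saturday of September 2010: Sep 25 2010.

Sep 25 2010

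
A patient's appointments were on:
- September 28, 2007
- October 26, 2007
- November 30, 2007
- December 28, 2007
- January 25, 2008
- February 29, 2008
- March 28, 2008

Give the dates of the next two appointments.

April 25, 2008; May 30, 2008

All Fridays; the gaps (28, 35, 28, 28, 35, 28) vary with month length.
This is the last Friday of each month.
Last Friday of April 2008: April 25, 2008.
Last Friday of May 2008: May 30, 2008.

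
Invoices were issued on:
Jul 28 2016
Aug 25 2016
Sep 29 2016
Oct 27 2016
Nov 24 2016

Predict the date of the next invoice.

Every date is a Thursday; gaps 28, 35, 28, 28 days.
Each is the last Thursday of its month (at least one falls on the 29th or later, ruling out '4th Thursday').
Last Thursday of December 2016: Dec 29 2016.

Dec 29 2016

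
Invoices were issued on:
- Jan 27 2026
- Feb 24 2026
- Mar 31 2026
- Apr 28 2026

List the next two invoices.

May 26 2026, Jun 30 2026

Every date is a Tuesday; gaps 28, 35, 28 days.
Each is the last Tuesday of its month (at least one falls on the 29th or later, ruling out '4th Tuesday').
May 2026 ends with Tuesday May 26 2026.
Last Tuesday of June 2026: Jun 30 2026.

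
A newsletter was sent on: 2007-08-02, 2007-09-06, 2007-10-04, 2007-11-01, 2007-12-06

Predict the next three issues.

2008-01-03, 2008-02-07, 2008-03-06

Gaps: 35, 28, 28, 35 days — a mix of 28 and 35. Every date is a Thursday.
Each is the 1st Thursday of its month.
1st Thursday of January 2008: 2008-01-03.
1st Thursday of February 2008: 2008-02-07.
March 2008 — 1st Thursday is 2008-03-06.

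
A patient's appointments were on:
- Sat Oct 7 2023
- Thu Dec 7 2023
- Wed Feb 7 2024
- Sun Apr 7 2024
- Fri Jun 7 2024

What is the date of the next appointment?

Wed Aug 7 2024

The day-of-month is always 7 (61, 62, 60, 61 days between events).
So this recurs on the 7th of every 2 months.
August 2024: Wed Aug 7 2024.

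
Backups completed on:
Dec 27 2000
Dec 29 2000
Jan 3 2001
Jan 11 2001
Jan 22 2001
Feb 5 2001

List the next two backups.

Gaps: 2, 5, 8, 11, 14 days — each gap is 3 larger than the previous one.
Next gap: 17 days. Feb 5 2001 + 17 days = Feb 22 2001.
Next gap: 20 days. Feb 22 2001 + 20 days = Mar 14 2001.

Feb 22 2001, Mar 14 2001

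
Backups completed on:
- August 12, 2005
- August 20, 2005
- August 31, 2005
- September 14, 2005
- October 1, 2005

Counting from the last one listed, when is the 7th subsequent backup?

April 22, 2006

The spacing grows by 3 each time: 8, 11, 14, 17 days.
Next gap: 20 days. October 1, 2005 + 20 days = October 21, 2005.
Next gap: 23 days. October 21, 2005 + 23 days = November 13, 2005.
Next gap: 26 days. November 13, 2005 + 26 days = December 9, 2005.
Next gap: 29 days. December 9, 2005 + 29 days = January 7, 2006.
Next gap: 32 days. January 7, 2006 + 32 days = February 8, 2006.
Next gap: 35 days. February 8, 2006 + 35 days = March 15, 2006.
Next gap: 38 days. March 15, 2006 + 38 days = April 22, 2006.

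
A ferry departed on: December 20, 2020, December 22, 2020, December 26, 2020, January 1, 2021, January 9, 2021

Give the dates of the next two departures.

January 19, 2021; January 31, 2021

The spacing grows by 2 each time: 2, 4, 6, 8 days.
Next gap: 10 days. January 9, 2021 + 10 days = January 19, 2021.
Next gap: 12 days. January 19, 2021 + 12 days = January 31, 2021.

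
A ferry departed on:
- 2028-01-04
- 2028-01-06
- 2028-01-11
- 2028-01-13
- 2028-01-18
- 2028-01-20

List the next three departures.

The gap pattern 2, 5, 2, 5, 2 repeats every 2 events.
These are the Tuesdays and Thursdays of each week.
Next Tuesday: 2028-01-25.
Next Thursday: 2028-01-27.
Next Tuesday: 2028-02-01.

2028-01-25, 2028-01-27, 2028-02-01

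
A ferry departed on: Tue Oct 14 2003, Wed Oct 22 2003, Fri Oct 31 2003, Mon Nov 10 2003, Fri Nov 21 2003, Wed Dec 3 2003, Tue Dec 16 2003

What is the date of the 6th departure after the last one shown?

Intervals are 8, 9, 10, 11, 12, 13 days — an arithmetic progression with common difference 1.
Next gap: 14 days. Tue Dec 16 2003 + 14 days = Tue Dec 30 2003.
Next gap: 15 days. Tue Dec 30 2003 + 15 days = Wed Jan 14 2004.
Next gap: 16 days. Wed Jan 14 2004 + 16 days = Fri Jan 30 2004.
Next gap: 17 days. Fri Jan 30 2004 + 17 days = Mon Feb 16 2004.
Next gap: 18 days. Mon Feb 16 2004 + 18 days = Fri Mar 5 2004.
Next gap: 19 days. Fri Mar 5 2004 + 19 days = Wed Mar 24 2004.

Wed Mar 24 2004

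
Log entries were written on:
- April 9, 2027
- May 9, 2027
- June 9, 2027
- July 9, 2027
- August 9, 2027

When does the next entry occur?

The day-of-month is always 9 (30, 31, 30, 31 days between events).
So this recurs on the 9th of each month.
Next: September 2027 → September 9, 2027.

September 9, 2027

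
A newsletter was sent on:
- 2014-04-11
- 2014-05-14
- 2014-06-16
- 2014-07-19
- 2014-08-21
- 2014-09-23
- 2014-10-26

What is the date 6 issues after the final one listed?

The spacing is 33, 33, 33, 33, 33, 33 days — always 33 days.
2014-10-26 + 33 days = 2014-11-28.
2014-11-28 + 33 days = 2014-12-31.
2014-12-31 + 33 days = 2015-02-02.
2015-02-02 + 33 days = 2015-03-07.
2015-03-07 + 33 days = 2015-04-09.
2015-04-09 + 33 days = 2015-05-12.

2015-05-12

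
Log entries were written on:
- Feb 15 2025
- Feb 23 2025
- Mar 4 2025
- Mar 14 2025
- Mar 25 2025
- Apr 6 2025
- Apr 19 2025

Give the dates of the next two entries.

May 3 2025, May 18 2025

Intervals are 8, 9, 10, 11, 12, 13 days — an arithmetic progression with common difference 1.
Next gap: 14 days. Apr 19 2025 + 14 days = May 3 2025.
Next gap: 15 days. May 3 2025 + 15 days = May 18 2025.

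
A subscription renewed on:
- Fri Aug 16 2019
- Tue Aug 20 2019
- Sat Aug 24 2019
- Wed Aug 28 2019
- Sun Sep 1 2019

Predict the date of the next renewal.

Thu Sep 5 2019

The spacing is 4, 4, 4, 4 days — always 4 days.
Sun Sep 1 2019 + 4 days = Thu Sep 5 2019.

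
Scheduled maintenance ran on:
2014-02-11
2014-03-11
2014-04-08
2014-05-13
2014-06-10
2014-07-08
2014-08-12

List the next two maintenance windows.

Gaps: 28, 28, 35, 28, 28, 35 days — a mix of 28 and 35. Every date is a Tuesday.
Each is the 2nd Tuesday of its month.
September 2014 — 2nd Tuesday is 2014-09-09.
October 2014 — 2nd Tuesday is 2014-10-14.

2014-09-09, 2014-10-14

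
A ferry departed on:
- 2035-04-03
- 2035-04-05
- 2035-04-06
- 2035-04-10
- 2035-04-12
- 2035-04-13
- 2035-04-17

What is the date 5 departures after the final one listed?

Every event lands on a Tuesday or Thursday or Friday (gaps cycle 2, 1, 4, 2, 1, 4).
So the schedule is: every Tuesday, Thursday and Friday.
Next Thursday: 2035-04-19.
Next Friday: 2035-04-20.
Next Tuesday: 2035-04-24.
Next Thursday: 2035-04-26.
Next Friday: 2035-04-27.

2035-04-27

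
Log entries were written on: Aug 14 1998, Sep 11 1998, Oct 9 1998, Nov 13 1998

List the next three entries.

These are Fridays at 28- or 35-day spacing (28, 28, 35).
The pattern: 2nd Friday of the month.
December 1998 — 2nd Friday is Dec 11 1998.
2nd Friday of January 1999: Jan 8 1999.
February 1999 — 2nd Friday is Feb 12 1999.

Dec 11 1998, Jan 8 1999, Feb 12 1999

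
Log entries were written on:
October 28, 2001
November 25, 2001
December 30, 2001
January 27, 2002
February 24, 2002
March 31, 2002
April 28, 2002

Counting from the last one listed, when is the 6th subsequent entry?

Every date is a Sunday; gaps 28, 35, 28, 28, 35, 28 days.
Each is the last Sunday of its month (at least one falls on the 29th or later, ruling out '4th Sunday').
May 2002 ends with Sunday May 26, 2002.
June 2002 ends with Sunday June 30, 2002.
Last Sunday of July 2002: July 28, 2002.
August 2002 ends with Sunday August 25, 2002.
Last Sunday of September 2002: September 29, 2002.
October 2002 ends with Sunday October 27, 2002.

October 27, 2002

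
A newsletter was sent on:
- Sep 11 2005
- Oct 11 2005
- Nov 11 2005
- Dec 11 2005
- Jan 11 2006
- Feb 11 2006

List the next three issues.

Mar 11 2006, Apr 11 2006, May 11 2006

Gaps: 30, 31, 30, 31, 31 days — not constant. Every event is on the 11th of the month.
Pattern: the 11th of each month.
March 2006: Mar 11 2006.
Next: April 2006 → Apr 11 2006.
Next: May 2006 → May 11 2006.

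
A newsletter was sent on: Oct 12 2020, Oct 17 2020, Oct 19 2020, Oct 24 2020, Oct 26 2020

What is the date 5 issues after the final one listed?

The gap pattern 5, 2, 5, 2 repeats every 2 events.
These are the Mondays and Saturdays of each week.
Next Saturday: Oct 31 2020.
Next Monday: Nov 2 2020.
Next Saturday: Nov 7 2020.
The following Monday is Nov 9 2020.
The following Saturday is Nov 14 2020.

Nov 14 2020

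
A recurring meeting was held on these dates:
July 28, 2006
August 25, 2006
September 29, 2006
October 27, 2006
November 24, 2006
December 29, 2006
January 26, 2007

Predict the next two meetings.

February 23, 2007; March 30, 2007

Every date is a Friday; gaps 28, 35, 28, 28, 35, 28 days.
Each is the last Friday of its month (at least one falls on the 29th or later, ruling out '4th Friday').
February 2007 ends with Friday February 23, 2007.
Last Friday of March 2007: March 30, 2007.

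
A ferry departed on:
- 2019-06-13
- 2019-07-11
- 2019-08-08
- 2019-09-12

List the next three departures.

These are Thursdays at 28- or 35-day spacing (28, 28, 35).
The pattern: 2nd Thursday of the month.
October 2019 — 2nd Thursday is 2019-10-10.
2nd Thursday of November 2019: 2019-11-14.
December 2019 — 2nd Thursday is 2019-12-12.

2019-10-10, 2019-11-14, 2019-12-12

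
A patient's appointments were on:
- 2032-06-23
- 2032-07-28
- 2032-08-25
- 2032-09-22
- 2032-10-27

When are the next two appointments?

2032-11-24, 2032-12-22

Gaps: 35, 28, 28, 35 days — a mix of 28 and 35. Every date is a Wednesday.
Each is the 4th Wednesday of its month.
November 2032 — 4th Wednesday is 2032-11-24.
4th Wednesday of December 2032: 2032-12-22.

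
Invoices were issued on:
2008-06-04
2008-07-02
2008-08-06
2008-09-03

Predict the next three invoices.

2008-10-01, 2008-11-05, 2008-12-03

These are Wednesdays at 28- or 35-day spacing (28, 35, 28).
The pattern: 1st Wednesday of the month.
October 2008 — 1st Wednesday is 2008-10-01.
1st Wednesday of November 2008: 2008-11-05.
December 2008 — 1st Wednesday is 2008-12-03.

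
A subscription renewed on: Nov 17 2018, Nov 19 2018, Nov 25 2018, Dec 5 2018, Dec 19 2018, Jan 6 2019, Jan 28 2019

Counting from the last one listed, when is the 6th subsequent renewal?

Sep 1 2019

The spacing grows by 4 each time: 2, 6, 10, 14, 18, 22 days.
Next gap: 26 days. Jan 28 2019 + 26 days = Feb 23 2019.
Next gap: 30 days. Feb 23 2019 + 30 days = Mar 25 2019.
Next gap: 34 days. Mar 25 2019 + 34 days = Apr 28 2019.
Next gap: 38 days. Apr 28 2019 + 38 days = Jun 5 2019.
Next gap: 42 days. Jun 5 2019 + 42 days = Jul 17 2019.
Next gap: 46 days. Jul 17 2019 + 46 days = Sep 1 2019.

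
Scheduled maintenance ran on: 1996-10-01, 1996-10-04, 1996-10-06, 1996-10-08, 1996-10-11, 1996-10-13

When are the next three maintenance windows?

1996-10-15, 1996-10-18, 1996-10-20

The gap pattern 3, 2, 2, 3, 2 repeats every 3 events.
These are the Tuesdays, Fridays and Sundays of each week.
The following Tuesday is 1996-10-15.
The following Friday is 1996-10-18.
The following Sunday is 1996-10-20.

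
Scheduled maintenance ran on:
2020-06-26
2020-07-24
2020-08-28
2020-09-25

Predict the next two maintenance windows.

2020-10-23, 2020-11-27

These are Fridays at 28- or 35-day spacing (28, 35, 28).
The pattern: 4th Friday of the month.
4th Friday of October 2020: 2020-10-23.
November 2020 — 4th Friday is 2020-11-27.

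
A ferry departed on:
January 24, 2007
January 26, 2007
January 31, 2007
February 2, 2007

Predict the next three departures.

February 7, 2007; February 9, 2007; February 14, 2007

The gap pattern 2, 5, 2 repeats every 2 events.
These are the Wednesdays and Fridays of each week.
The following Wednesday is February 7, 2007.
Next Friday: February 9, 2007.
The following Wednesday is February 14, 2007.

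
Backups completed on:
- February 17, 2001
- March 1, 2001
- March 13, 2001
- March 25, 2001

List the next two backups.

April 6, 2001; April 18, 2001

Every event comes 12 days after the last (12, 12, 12).
March 25, 2001 + 12 days = April 6, 2001.
April 6, 2001 + 12 days = April 18, 2001.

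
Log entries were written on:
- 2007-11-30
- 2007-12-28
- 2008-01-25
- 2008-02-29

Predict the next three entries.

2008-03-28, 2008-04-25, 2008-05-30

All Fridays; the gaps (28, 28, 35) vary with month length.
This is the last Friday of each month.
March 2008 ends with Friday 2008-03-28.
Last Friday of April 2008: 2008-04-25.
May 2008 ends with Friday 2008-05-30.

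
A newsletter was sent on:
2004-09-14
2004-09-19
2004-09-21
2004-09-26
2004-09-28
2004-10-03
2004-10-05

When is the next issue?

2004-10-10

Every event lands on a Tuesday or Sunday (gaps cycle 5, 2, 5, 2, 5, 2).
So the schedule is: every Tuesday and Sunday.
Next Sunday: 2004-10-10.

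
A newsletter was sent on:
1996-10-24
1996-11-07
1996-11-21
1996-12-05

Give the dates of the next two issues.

The spacing is 14, 14, 14 days — always 14 days.
1996-12-05 + 14 days = 1996-12-19.
1996-12-19 + 14 days = 1997-01-02.

1996-12-19, 1997-01-02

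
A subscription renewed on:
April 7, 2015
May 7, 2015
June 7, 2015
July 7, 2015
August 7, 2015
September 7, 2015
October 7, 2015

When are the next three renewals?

Each date is the 7th; the gaps (30, 31, 30, 31, 31, 30) track the month lengths.
The rule is the 7th of each month.
Next: November 2015 → November 7, 2015.
Next: December 2015 → December 7, 2015.
January 2016: January 7, 2016.

November 7, 2015; December 7, 2015; January 7, 2016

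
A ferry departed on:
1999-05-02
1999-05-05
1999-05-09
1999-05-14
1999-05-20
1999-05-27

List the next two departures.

1999-06-04, 1999-06-13

Intervals are 3, 4, 5, 6, 7 days — an arithmetic progression with common difference 1.
Next gap: 8 days. 1999-05-27 + 8 days = 1999-06-04.
Next gap: 9 days. 1999-06-04 + 9 days = 1999-06-13.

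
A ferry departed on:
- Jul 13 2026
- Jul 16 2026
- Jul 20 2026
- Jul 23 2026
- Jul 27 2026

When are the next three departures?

The gap pattern 3, 4, 3, 4 repeats every 2 events.
These are the Mondays and Thursdays of each week.
Next Thursday: Jul 30 2026.
The following Monday is Aug 3 2026.
Next Thursday: Aug 6 2026.

Jul 30 2026, Aug 3 2026, Aug 6 2026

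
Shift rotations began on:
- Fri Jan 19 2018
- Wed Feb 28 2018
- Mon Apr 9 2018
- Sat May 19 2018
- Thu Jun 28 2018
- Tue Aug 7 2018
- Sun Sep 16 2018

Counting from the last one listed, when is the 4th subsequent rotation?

Sat Feb 23 2019

The spacing is 40, 40, 40, 40, 40, 40 days — always 40 days.
Sun Sep 16 2018 + 40 days = Fri Oct 26 2018.
Fri Oct 26 2018 + 40 days = Wed Dec 5 2018.
Wed Dec 5 2018 + 40 days = Mon Jan 14 2019.
Mon Jan 14 2019 + 40 days = Sat Feb 23 2019.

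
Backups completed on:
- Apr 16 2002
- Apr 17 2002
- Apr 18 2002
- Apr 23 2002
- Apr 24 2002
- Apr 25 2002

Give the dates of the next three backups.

Every event lands on a Tuesday or Wednesday or Thursday (gaps cycle 1, 1, 5, 1, 1).
So the schedule is: every Tuesday, Wednesday and Thursday.
The following Tuesday is Apr 30 2002.
The following Wednesday is May 1 2002.
Next Thursday: May 2 2002.

Apr 30 2002, May 1 2002, May 2 2002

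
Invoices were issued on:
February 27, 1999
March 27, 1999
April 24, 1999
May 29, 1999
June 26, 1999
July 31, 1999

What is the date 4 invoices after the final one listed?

November 27, 1999

These are Saturdays with 28, 28, 35, 28, 35-day gaps.
Each is the final Saturday of its month — May 29, 1999 is past the 28th, so '4th Saturday' doesn't fit.
August 1999 ends with Saturday August 28, 1999.
Last Saturday of September 1999: September 25, 1999.
October 1999 ends with Saturday October 30, 1999.
November 1999 ends with Saturday November 27, 1999.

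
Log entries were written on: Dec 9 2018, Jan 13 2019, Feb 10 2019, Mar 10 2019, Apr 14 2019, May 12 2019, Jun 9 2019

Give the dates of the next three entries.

Gaps: 35, 28, 28, 35, 28, 28 days — a mix of 28 and 35. Every date is a Sunday.
Each is the 2nd Sunday of its month.
July 2019 — 2nd Sunday is Jul 14 2019.
August 2019 — 2nd Sunday is Aug 11 2019.
September 2019 — 2nd Sunday is Sep 8 2019.

Jul 14 2019, Aug 11 2019, Sep 8 2019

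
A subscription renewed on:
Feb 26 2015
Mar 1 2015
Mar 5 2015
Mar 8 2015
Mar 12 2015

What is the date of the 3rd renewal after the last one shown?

The gap pattern 3, 4, 3, 4 repeats every 2 events.
These are the Thursdays and Sundays of each week.
The following Sunday is Mar 15 2015.
The following Thursday is Mar 19 2015.
Next Sunday: Mar 22 2015.

Mar 22 2015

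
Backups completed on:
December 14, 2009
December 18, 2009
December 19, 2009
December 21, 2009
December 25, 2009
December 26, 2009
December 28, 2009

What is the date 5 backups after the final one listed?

The gap pattern 4, 1, 2, 4, 1, 2 repeats every 3 events.
These are the Mondays, Fridays and Saturdays of each week.
Next Friday: January 1, 2010.
The following Saturday is January 2, 2010.
Next Monday: January 4, 2010.
Next Friday: January 8, 2010.
The following Saturday is January 9, 2010.

January 9, 2010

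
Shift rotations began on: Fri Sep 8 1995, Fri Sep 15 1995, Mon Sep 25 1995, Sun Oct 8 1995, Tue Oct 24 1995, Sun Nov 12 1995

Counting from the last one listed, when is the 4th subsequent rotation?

Mon Feb 26 1996

Intervals are 7, 10, 13, 16, 19 days — an arithmetic progression with common difference 3.
Next gap: 22 days. Sun Nov 12 1995 + 22 days = Mon Dec 4 1995.
Next gap: 25 days. Mon Dec 4 1995 + 25 days = Fri Dec 29 1995.
Next gap: 28 days. Fri Dec 29 1995 + 28 days = Fri Jan 26 1996.
Next gap: 31 days. Fri Jan 26 1996 + 31 days = Mon Feb 26 1996.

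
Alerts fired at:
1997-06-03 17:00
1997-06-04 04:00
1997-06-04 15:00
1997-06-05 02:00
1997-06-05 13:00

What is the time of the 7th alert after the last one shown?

Spacing: 11, 11, 11, 11 h — constant 11 h.
1997-06-05 13:00 + 11 h = 1997-06-06 00:00.
1997-06-06 00:00 + 11 h = 1997-06-06 11:00.
1997-06-06 11:00 + 11 h = 1997-06-06 22:00.
1997-06-06 22:00 + 11 h = 1997-06-07 09:00.
1997-06-07 09:00 + 11 h = 1997-06-07 20:00.
1997-06-07 20:00 + 11 h = 1997-06-08 07:00.
1997-06-08 07:00 + 11 h = 1997-06-08 18:00.

1997-06-08 18:00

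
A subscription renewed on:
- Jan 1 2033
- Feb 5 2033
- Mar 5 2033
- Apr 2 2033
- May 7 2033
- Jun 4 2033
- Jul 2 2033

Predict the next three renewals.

Aug 6 2033, Sep 3 2033, Oct 1 2033

These are Saturdays at 28- or 35-day spacing (35, 28, 28, 35, 28, 28).
The pattern: 1st Saturday of the month.
1st Saturday of August 2033: Aug 6 2033.
1st Saturday of September 2033: Sep 3 2033.
1st Saturday of October 2033: Oct 1 2033.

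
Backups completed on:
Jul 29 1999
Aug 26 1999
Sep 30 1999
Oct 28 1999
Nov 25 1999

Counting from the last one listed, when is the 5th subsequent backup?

Apr 27 2000

These are Thursdays with 28, 35, 28, 28-day gaps.
Each is the final Thursday of its month — Jul 29 1999 is past the 28th, so '4th Thursday' doesn't fit.
December 1999 ends with Thursday Dec 30 1999.
Last Thursday of January 2000: Jan 27 2000.
February 2000 ends with Thursday Feb 24 2000.
Last Thursday of March 2000: Mar 30 2000.
April 2000 ends with Thursday Apr 27 2000.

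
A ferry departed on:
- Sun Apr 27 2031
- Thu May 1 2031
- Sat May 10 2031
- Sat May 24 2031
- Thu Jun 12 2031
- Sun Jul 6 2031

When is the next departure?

Mon Aug 4 2031

The spacing grows by 5 each time: 4, 9, 14, 19, 24 days.
Next gap: 29 days. Sun Jul 6 2031 + 29 days = Mon Aug 4 2031.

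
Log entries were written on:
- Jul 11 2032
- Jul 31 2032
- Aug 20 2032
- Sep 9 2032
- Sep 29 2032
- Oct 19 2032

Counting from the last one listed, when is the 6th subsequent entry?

The spacing is 20, 20, 20, 20, 20 days — always 20 days.
Oct 19 2032 + 20 days = Nov 8 2032.
Nov 8 2032 + 20 days = Nov 28 2032.
Nov 28 2032 + 20 days = Dec 18 2032.
Dec 18 2032 + 20 days = Jan 7 2033.
Jan 7 2033 + 20 days = Jan 27 2033.
Jan 27 2033 + 20 days = Feb 16 2033.

Feb 16 2033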